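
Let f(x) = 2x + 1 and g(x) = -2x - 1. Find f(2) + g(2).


f(2) = 5
g(2) = -5
Sum = 0

0


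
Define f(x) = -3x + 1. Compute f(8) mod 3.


1


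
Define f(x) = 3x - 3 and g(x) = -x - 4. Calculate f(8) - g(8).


f(8) = 21
g(8) = -12
Difference = 33

33


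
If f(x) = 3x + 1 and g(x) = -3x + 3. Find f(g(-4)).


g(-4) = 15
f(15) = 46

46


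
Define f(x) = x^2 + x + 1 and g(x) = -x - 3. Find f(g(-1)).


g(-1) = -2
f(-2) = 1*(-2)^2 + 1*(-2) + 1 = 3

3


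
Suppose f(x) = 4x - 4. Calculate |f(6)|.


20


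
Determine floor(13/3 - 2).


13/3 = 4.3333
4.3333 - 2 = 2.3333
floor(2.3333) = 2

2


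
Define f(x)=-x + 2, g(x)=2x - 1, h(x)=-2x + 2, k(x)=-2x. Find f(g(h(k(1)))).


-9


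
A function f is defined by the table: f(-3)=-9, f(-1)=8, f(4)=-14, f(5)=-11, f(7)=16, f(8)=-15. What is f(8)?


Reading from the table at x = 8

-15


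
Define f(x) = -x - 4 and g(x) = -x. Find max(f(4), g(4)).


f(4) = -8
g(4) = -4
max = -4

-4


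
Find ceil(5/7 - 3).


5/7 = 0.7143
0.7143 - 3 = -2.2857
ceil(-2.2857) = -2

-2


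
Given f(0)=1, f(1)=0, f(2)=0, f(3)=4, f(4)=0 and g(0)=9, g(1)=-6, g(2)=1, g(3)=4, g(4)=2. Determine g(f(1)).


f(1) = 0
g(0) = 9

9


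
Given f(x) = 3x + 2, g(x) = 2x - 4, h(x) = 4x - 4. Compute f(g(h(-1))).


h(-1) = -8
g(-8) = -20
f(-20) = -58

-58


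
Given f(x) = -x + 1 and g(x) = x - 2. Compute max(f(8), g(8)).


f(8) = -7
g(8) = 6
max = 6

6


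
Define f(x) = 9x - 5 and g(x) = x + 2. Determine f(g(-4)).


g(-4) = -2
f(-2) = -23

-23


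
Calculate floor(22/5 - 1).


22/5 = 4.4
4.4 - 1 = 3.4
floor(3.4) = 3

3


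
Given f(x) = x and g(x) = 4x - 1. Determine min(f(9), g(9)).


f(9) = 9
g(9) = 35
min = 9

9


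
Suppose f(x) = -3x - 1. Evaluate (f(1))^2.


f(1) = -4
(-4)^2 = 16

16


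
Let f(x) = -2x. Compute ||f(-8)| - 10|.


f(-8) = 16
|16| = 16
|16 - 10| = 6

6


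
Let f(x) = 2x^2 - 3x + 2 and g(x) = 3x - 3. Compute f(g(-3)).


g(-3) = -12
f(-12) = 2*(-12)^2 - 3*(-12) + 2 = 326

326


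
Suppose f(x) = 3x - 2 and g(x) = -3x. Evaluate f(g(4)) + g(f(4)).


-68


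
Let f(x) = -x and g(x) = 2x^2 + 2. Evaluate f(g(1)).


-4


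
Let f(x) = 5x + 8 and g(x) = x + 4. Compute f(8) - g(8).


f(8) = 48
g(8) = 12
Difference = 36

36


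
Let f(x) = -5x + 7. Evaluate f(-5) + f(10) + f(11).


-59


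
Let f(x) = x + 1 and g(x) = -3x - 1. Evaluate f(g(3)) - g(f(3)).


f(g(3)) = -9
g(f(3)) = -13
Difference = 4

4


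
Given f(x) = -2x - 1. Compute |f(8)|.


f(8) = -17
|-17| = 17

17


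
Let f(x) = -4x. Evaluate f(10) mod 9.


5


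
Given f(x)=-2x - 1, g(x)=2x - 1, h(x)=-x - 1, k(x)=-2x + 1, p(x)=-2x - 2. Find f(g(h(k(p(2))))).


p(2) = -6
k(-6) = 13
h(13) = -14
g(-14) = -29
f(-29) = 57

57


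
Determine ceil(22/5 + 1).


22/5 = 4.4
4.4 + 1 = 5.4
ceil(5.4) = 6

6


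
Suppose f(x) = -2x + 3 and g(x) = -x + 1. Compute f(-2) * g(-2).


f(-2) = 7
g(-2) = 3
Product = 21

21


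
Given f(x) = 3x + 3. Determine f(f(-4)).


f(-4) = -9
f(-9) = -24

-24


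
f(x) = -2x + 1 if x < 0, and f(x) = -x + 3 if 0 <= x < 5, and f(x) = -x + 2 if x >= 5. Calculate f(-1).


3


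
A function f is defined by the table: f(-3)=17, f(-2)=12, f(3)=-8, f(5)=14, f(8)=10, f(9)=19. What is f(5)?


14


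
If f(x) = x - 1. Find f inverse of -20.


Solve x - 1 = -20
x = (-20 + 1) / 1 = -19

-19


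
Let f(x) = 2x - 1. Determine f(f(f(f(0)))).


f(0) = -1
f(-1) = -3
f(-3) = -7
f(-7) = -15

-15


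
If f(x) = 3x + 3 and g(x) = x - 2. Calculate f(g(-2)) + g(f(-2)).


f(g(-2)) = -9
g(f(-2)) = -5
Sum = -14

-14


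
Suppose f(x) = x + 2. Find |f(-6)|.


f(-6) = -4
|-4| = 4

4


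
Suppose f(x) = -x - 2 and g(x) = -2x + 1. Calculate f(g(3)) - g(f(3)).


f(g(3)) = 3
g(f(3)) = 11
Difference = -8

-8


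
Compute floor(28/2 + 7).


28/2 = 14
14 + 7 = 21
floor(21) = 21

21


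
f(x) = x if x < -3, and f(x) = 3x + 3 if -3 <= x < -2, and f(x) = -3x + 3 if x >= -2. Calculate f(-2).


9


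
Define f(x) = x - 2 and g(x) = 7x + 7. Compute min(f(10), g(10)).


f(10) = 8
g(10) = 77
min = 8

8


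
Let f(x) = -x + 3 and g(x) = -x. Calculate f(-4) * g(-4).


f(-4) = 7
g(-4) = 4
Product = 28

28


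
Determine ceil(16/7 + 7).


10


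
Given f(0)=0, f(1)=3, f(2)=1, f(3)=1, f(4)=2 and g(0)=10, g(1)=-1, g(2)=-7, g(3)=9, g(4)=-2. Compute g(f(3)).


f(3) = 1
g(1) = -1

-1


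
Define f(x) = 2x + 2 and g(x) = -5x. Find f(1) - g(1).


9


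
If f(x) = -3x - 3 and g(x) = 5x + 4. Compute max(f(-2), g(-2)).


f(-2) = 3
g(-2) = -6
max = 3

3


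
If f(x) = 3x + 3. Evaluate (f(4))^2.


225


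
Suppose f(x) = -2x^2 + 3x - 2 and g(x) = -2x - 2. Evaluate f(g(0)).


g(0) = -2
f(-2) = (-2)*(-2)^2 + 3*(-2) - 2 = -16

-16


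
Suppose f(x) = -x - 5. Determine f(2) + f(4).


-16


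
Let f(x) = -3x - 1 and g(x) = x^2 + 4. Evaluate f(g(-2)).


-25


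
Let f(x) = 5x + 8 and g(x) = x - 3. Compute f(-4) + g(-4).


f(-4) = -12
g(-4) = -7
Sum = -19

-19


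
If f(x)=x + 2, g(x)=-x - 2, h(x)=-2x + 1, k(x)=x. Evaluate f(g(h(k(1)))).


k(1) = 1
h(1) = -1
g(-1) = -1
f(-1) = 1

1


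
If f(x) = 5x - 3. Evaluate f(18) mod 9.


f(18) = 87
87 mod 9 = 6

6


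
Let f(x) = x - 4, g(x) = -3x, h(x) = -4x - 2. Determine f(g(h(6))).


h(6) = -26
g(-26) = 78
f(78) = 74

74


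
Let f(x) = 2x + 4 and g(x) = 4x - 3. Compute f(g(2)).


g(2) = 5
f(5) = 14

14


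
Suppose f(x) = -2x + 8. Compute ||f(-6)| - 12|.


f(-6) = 20
|20| = 20
|20 - 12| = 8

8


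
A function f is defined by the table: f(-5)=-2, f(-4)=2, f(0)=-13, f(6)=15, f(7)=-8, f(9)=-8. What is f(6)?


Reading from the table at x = 6

15


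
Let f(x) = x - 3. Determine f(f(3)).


f(3) = 0
f(0) = -3

-3


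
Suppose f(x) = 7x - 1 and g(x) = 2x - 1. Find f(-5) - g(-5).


f(-5) = -36
g(-5) = -11
Difference = -25

-25


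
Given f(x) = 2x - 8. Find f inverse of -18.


Solve 2x - 8 = -18
x = (-18 + 8) / 2 = -5

-5


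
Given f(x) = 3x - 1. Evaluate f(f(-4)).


f(-4) = -13
f(-13) = -40

-40


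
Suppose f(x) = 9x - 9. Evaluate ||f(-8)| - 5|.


76


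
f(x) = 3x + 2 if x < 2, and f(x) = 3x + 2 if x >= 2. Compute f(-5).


-5 satisfies x < 2
f(-5) = -13

-13


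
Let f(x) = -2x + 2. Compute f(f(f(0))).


f(0) = 2
f(2) = -2
f(-2) = 6

6


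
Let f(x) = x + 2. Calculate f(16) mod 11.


f(16) = 18
18 mod 11 = 7

7


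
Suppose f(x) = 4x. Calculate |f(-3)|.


f(-3) = -12
|-12| = 12

12


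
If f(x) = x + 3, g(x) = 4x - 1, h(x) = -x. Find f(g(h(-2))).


h(-2) = 2
g(2) = 7
f(7) = 10

10


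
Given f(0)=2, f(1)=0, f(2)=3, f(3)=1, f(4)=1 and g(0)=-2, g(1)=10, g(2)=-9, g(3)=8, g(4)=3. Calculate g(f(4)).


f(4) = 1
g(1) = 10

10


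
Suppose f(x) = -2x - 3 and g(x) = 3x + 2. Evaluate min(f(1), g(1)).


f(1) = -5
g(1) = 5
min = -5

-5


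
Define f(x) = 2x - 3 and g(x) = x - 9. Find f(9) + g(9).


f(9) = 15
g(9) = 0
Sum = 15

15


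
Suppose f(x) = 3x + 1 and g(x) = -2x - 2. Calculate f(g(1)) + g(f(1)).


f(g(1)) = -11
g(f(1)) = -10
Sum = -21

-21


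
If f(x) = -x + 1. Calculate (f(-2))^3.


27


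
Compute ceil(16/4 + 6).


10


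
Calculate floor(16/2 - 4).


16/2 = 8
8 - 4 = 4
floor(4) = 4

4


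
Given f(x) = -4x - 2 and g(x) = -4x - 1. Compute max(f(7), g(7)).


f(7) = -30
g(7) = -29
max = -29

-29


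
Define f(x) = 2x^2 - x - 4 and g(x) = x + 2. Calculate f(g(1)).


g(1) = 3
f(3) = 2*(3)^2 - 1*(3) - 4 = 11

11


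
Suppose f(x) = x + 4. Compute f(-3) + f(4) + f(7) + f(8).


32


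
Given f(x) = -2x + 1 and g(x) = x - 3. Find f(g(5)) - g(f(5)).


f(g(5)) = -3
g(f(5)) = -12
Difference = 9

9


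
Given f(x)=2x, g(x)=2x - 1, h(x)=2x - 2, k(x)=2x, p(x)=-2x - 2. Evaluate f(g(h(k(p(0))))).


p(0) = -2
k(-2) = -4
h(-4) = -10
g(-10) = -21
f(-21) = -42

-42


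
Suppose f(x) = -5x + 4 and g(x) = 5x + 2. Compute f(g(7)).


g(7) = 37
f(37) = -181

-181


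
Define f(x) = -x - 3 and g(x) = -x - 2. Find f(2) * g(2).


f(2) = -5
g(2) = -4
Product = 20

20


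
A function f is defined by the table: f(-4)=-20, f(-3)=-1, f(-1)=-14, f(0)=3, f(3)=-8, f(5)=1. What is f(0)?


Reading from the table at x = 0

3


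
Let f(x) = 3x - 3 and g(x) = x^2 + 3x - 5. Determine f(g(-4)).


g(-4) = -1
f(-1) = -6

-6


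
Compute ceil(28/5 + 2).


28/5 = 5.6
5.6 + 2 = 7.6
ceil(7.6) = 8

8


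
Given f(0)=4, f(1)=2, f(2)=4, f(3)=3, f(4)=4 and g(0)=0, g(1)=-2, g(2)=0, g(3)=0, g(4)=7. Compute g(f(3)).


0


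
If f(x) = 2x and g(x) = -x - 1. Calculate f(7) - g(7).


22


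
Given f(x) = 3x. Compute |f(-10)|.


f(-10) = -30
|-30| = 30

30


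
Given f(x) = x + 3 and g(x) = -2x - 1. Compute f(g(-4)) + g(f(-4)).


f(g(-4)) = 10
g(f(-4)) = 1
Sum = 11

11


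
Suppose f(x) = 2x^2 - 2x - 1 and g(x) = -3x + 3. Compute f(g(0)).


g(0) = 3
f(3) = 2*(3)^2 - 2*(3) - 1 = 11

11


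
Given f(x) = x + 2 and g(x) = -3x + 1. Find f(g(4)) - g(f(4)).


f(g(4)) = -9
g(f(4)) = -17
Difference = 8

8


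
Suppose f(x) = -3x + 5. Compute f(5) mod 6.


2


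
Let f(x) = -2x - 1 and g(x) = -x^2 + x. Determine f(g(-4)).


39


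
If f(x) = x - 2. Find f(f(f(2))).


-4


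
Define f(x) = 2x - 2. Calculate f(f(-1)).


f(-1) = -4
f(-4) = -10

-10


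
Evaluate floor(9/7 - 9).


9/7 = 1.2857
1.2857 - 9 = -7.7143
floor(-7.7143) = -8

-8


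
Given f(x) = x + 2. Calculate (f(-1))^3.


f(-1) = 1
(1)^3 = 1

1


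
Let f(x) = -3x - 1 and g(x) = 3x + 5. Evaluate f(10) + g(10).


4


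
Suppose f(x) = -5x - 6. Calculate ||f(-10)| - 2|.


f(-10) = 44
|44| = 44
|44 - 2| = 42

42


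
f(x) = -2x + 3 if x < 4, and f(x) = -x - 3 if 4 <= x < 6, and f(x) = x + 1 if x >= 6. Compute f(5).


5 satisfies 4 <= x < 6
f(5) = -8

-8


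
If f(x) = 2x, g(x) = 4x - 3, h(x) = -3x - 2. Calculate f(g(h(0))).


h(0) = -2
g(-2) = -11
f(-11) = -22

-22


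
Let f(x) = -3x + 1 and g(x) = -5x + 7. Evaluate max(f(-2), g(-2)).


f(-2) = 7
g(-2) = 17
max = 17

17


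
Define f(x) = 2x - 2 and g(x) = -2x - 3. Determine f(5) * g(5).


f(5) = 8
g(5) = -13
Product = -104

-104


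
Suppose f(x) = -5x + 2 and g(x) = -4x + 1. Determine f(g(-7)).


g(-7) = 29
f(29) = -143

-143


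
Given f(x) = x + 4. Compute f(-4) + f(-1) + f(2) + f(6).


f(-4) = 0
f(-1) = 3
f(2) = 6
f(6) = 10
Sum = 19

19


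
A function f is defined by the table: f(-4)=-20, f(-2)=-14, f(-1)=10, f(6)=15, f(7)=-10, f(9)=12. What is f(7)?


Reading from the table at x = 7

-10


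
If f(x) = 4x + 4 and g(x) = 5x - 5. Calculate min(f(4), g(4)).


15


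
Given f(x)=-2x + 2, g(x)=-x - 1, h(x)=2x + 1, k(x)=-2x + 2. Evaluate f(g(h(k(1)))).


k(1) = 0
h(0) = 1
g(1) = -2
f(-2) = 6

6


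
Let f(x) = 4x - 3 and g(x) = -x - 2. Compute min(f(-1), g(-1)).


f(-1) = -7
g(-1) = -1
min = -7

-7


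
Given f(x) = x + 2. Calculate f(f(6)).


f(6) = 8
f(8) = 10

10


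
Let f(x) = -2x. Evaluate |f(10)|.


f(10) = -20
|-20| = 20

20


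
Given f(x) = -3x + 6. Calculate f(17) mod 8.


f(17) = -45
-45 mod 8 = 3

3


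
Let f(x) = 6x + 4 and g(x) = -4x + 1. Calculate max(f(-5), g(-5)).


f(-5) = -26
g(-5) = 21
max = 21

21


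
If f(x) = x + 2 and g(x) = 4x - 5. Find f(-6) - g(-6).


f(-6) = -4
g(-6) = -29
Difference = 25

25


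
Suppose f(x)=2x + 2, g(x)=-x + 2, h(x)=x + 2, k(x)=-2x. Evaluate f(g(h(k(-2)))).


k(-2) = 4
h(4) = 6
g(6) = -4
f(-4) = -6

-6


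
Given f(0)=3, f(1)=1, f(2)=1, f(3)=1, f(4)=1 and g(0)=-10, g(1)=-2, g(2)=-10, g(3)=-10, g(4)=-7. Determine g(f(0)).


f(0) = 3
g(3) = -10

-10


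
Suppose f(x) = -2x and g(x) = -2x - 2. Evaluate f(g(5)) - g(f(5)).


6


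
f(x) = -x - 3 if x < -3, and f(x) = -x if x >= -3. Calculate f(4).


-4


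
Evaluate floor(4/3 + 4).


4/3 = 1.3333
1.3333 + 4 = 5.3333
floor(5.3333) = 5

5


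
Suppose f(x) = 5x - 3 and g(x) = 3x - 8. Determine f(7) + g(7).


f(7) = 32
g(7) = 13
Sum = 45

45


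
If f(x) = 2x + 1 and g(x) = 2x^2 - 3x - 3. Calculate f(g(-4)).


g(-4) = 41
f(41) = 83

83


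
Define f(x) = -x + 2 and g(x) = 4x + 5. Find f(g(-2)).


5


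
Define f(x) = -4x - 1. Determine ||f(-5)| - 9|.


f(-5) = 19
|19| = 19
|19 - 9| = 10

10


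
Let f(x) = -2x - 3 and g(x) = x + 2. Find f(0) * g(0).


f(0) = -3
g(0) = 2
Product = -6

-6


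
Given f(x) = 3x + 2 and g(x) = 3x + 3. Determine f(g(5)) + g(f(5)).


f(g(5)) = 56
g(f(5)) = 54
Sum = 110

110


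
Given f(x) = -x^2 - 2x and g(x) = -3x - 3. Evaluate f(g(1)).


-24


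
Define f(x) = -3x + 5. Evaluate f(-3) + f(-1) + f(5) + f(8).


-7


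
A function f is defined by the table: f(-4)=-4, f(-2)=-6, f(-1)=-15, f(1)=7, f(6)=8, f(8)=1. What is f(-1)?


-15


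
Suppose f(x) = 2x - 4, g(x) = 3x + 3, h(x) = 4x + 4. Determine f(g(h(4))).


122


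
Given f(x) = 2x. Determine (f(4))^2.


64


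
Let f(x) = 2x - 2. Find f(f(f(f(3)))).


f(3) = 4
f(4) = 6
f(6) = 10
f(10) = 18

18


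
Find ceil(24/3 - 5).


24/3 = 8
8 - 5 = 3
ceil(3) = 3

3


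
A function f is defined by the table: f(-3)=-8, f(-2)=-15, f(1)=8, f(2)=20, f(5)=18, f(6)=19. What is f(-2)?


Reading from the table at x = -2

-15


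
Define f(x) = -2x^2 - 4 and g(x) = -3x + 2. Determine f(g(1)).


-6


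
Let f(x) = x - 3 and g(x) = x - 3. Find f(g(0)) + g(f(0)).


f(g(0)) = -6
g(f(0)) = -6
Sum = -12

-12


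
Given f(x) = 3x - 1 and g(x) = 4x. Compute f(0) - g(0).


f(0) = -1
g(0) = 0
Difference = -1

-1


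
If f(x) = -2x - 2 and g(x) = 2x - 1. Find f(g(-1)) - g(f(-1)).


f(g(-1)) = 4
g(f(-1)) = -1
Difference = 5

5


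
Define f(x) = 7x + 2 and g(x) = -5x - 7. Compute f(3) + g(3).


f(3) = 23
g(3) = -22
Sum = 1

1


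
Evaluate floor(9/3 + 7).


10


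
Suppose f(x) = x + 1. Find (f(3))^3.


f(3) = 4
(4)^3 = 64

64


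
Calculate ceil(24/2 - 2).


10


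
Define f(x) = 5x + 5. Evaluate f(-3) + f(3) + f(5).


f(-3) = -10
f(3) = 20
f(5) = 30
Sum = 40

40


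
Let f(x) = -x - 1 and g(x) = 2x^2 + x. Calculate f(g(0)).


g(0) = 0
f(0) = -1

-1


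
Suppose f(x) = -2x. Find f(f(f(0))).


0


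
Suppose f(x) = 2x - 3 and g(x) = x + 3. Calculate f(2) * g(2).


f(2) = 1
g(2) = 5
Product = 5

5


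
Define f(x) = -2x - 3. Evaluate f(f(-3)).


f(-3) = 3
f(3) = -9

-9


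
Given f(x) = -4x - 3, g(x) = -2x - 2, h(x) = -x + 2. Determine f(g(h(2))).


h(2) = 0
g(0) = -2
f(-2) = 5

5


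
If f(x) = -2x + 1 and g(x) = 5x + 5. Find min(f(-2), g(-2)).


f(-2) = 5
g(-2) = -5
min = -5

-5


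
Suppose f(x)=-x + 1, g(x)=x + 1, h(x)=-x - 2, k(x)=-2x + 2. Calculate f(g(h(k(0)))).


4


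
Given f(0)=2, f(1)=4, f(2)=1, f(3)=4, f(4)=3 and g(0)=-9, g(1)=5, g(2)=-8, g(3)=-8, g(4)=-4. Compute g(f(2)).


f(2) = 1
g(1) = 5

5


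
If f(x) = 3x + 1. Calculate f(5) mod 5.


f(5) = 16
16 mod 5 = 1

1


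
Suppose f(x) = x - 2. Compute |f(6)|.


f(6) = 4
|4| = 4

4


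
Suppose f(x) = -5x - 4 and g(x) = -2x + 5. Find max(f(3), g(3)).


f(3) = -19
g(3) = -1
max = -1

-1


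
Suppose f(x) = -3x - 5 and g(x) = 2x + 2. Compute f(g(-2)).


1


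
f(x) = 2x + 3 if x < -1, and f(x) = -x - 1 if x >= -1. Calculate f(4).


4 satisfies x >= -1
f(4) = -5

-5


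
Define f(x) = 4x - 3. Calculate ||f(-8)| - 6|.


f(-8) = -35
|-35| = 35
|35 - 6| = 29

29


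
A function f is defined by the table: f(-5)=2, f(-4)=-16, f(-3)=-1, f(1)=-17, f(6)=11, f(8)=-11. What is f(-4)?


Reading from the table at x = -4

-16


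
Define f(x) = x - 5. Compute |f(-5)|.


f(-5) = -10
|-10| = 10

10


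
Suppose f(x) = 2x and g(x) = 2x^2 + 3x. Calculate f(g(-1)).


g(-1) = -1
f(-1) = -2

-2


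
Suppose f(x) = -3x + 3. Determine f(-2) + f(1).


f(-2) = 9
f(1) = 0
Sum = 9

9


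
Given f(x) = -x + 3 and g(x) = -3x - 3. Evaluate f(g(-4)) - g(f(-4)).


f(g(-4)) = -6
g(f(-4)) = -24
Difference = 18

18


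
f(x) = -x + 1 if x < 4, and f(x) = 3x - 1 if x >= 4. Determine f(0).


0 satisfies x < 4
f(0) = 1

1


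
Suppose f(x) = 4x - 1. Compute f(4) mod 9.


6


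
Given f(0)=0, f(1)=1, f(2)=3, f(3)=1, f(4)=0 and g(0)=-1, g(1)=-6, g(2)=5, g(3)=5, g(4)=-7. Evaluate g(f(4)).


-1


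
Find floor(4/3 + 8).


4/3 = 1.3333
1.3333 + 8 = 9.3333
floor(9.3333) = 9

9


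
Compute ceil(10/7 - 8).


10/7 = 1.4286
1.4286 - 8 = -6.5714
ceil(-6.5714) = -6

-6


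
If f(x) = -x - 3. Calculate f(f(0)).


f(0) = -3
f(-3) = 0

0


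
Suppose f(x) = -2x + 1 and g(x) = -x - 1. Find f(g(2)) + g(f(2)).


f(g(2)) = 7
g(f(2)) = 2
Sum = 9

9


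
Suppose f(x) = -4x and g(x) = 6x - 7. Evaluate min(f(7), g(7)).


f(7) = -28
g(7) = 35
min = -28

-28


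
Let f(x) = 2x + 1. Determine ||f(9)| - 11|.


f(9) = 19
|19| = 19
|19 - 11| = 8

8


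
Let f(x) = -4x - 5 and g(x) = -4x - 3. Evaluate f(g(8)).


g(8) = -35
f(-35) = 135

135


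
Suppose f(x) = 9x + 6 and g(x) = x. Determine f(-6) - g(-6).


f(-6) = -48
g(-6) = -6
Difference = -42

-42


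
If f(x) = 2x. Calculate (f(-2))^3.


-64


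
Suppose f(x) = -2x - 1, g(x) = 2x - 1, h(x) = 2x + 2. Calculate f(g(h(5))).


h(5) = 12
g(12) = 23
f(23) = -47

-47


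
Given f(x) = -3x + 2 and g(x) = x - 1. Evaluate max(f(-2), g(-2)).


8


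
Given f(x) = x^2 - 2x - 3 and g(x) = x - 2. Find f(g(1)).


g(1) = -1
f(-1) = 1*(-1)^2 - 2*(-1) - 3 = 0

0


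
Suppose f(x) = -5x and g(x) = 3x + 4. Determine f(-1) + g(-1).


f(-1) = 5
g(-1) = 1
Sum = 6

6


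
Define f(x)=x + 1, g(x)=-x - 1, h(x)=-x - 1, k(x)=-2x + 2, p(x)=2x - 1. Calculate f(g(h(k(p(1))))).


p(1) = 1
k(1) = 0
h(0) = -1
g(-1) = 0
f(0) = 1

1


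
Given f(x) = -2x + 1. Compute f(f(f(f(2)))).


f(2) = -3
f(-3) = 7
f(7) = -13
f(-13) = 27

27


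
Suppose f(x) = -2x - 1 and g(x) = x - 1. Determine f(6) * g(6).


f(6) = -13
g(6) = 5
Product = -65

-65


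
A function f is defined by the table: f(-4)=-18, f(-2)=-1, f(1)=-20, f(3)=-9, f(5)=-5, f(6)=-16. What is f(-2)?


-1


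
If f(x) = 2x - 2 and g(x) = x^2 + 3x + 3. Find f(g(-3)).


g(-3) = 3
f(3) = 4

4


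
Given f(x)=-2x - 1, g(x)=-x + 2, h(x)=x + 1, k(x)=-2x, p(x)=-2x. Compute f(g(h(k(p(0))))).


p(0) = 0
k(0) = 0
h(0) = 1
g(1) = 1
f(1) = -3

-3


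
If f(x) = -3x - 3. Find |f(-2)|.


f(-2) = 3
|3| = 3

3


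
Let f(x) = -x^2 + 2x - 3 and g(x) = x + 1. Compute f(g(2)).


g(2) = 3
f(3) = (-1)*(3)^2 + 2*(3) - 3 = -6

-6


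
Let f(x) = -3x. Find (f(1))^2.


9


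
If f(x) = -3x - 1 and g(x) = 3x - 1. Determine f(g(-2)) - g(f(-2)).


f(g(-2)) = 20
g(f(-2)) = 14
Difference = 6

6


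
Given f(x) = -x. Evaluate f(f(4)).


4


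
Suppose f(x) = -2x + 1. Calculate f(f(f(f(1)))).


f(1) = -1
f(-1) = 3
f(3) = -5
f(-5) = 11

11


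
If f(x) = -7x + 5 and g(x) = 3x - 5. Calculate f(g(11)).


-191


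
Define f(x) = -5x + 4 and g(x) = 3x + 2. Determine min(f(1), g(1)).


f(1) = -1
g(1) = 5
min = -1

-1


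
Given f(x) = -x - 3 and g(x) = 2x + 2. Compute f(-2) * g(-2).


f(-2) = -1
g(-2) = -2
Product = 2

2


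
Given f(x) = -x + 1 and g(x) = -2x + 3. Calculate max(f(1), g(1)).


f(1) = 0
g(1) = 1
max = 1

1


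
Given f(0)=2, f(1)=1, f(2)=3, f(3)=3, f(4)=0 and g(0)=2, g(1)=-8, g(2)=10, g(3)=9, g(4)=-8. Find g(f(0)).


f(0) = 2
g(2) = 10

10


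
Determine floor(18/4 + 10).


18/4 = 4.5
4.5 + 10 = 14.5
floor(14.5) = 14

14


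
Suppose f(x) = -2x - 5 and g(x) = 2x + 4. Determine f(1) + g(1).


f(1) = -7
g(1) = 6
Sum = -1

-1


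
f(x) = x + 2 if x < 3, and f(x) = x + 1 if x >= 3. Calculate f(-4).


-2


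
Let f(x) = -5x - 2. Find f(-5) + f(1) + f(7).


f(-5) = 23
f(1) = -7
f(7) = -37
Sum = -21

-21


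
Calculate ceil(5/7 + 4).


5/7 = 0.7143
0.7143 + 4 = 4.7143
ceil(4.7143) = 5

5


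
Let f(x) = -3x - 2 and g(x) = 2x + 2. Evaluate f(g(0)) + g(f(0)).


f(g(0)) = -8
g(f(0)) = -2
Sum = -10

-10


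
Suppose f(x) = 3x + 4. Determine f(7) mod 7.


f(7) = 25
25 mod 7 = 4

4


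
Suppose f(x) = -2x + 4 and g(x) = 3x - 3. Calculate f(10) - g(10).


f(10) = -16
g(10) = 27
Difference = -43

-43


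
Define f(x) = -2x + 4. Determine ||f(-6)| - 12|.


f(-6) = 16
|16| = 16
|16 - 12| = 4

4


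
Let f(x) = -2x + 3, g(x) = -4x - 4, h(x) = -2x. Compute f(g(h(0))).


h(0) = 0
g(0) = -4
f(-4) = 11

11


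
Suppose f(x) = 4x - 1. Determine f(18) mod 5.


f(18) = 71
71 mod 5 = 1

1


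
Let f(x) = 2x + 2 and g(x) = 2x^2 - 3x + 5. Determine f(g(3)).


g(3) = 14
f(14) = 30

30


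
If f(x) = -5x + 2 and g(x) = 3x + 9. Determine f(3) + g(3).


f(3) = -13
g(3) = 18
Sum = 5

5


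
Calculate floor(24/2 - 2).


10


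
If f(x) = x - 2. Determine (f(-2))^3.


f(-2) = -4
(-4)^3 = -64

-64


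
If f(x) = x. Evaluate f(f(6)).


f(6) = 6
f(6) = 6

6


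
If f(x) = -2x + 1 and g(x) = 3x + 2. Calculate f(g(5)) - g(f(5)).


f(g(5)) = -33
g(f(5)) = -25
Difference = -8

-8


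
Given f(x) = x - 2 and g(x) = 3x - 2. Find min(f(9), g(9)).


f(9) = 7
g(9) = 25
min = 7

7


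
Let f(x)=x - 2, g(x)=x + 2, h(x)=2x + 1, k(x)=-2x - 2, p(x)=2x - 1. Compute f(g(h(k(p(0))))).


p(0) = -1
k(-1) = 0
h(0) = 1
g(1) = 3
f(3) = 1

1


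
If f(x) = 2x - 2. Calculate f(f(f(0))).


f(0) = -2
f(-2) = -6
f(-6) = -14

-14


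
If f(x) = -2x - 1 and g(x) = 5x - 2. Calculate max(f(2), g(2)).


f(2) = -5
g(2) = 8
max = 8

8


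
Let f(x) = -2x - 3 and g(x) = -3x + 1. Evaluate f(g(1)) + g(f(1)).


f(g(1)) = 1
g(f(1)) = 16
Sum = 17

17


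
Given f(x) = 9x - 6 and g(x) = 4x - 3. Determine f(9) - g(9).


42


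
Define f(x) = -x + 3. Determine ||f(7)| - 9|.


f(7) = -4
|-4| = 4
|4 - 9| = 5

5


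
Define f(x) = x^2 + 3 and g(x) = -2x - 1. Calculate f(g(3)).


g(3) = -7
f(-7) = 1*(-7)^2 + 3 = 52

52


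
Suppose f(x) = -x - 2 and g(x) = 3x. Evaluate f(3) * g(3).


f(3) = -5
g(3) = 9
Product = -45

-45


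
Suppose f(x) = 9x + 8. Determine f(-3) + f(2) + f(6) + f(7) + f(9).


229


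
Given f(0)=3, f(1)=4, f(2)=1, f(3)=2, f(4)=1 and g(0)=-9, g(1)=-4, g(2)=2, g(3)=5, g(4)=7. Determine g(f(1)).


f(1) = 4
g(4) = 7

7


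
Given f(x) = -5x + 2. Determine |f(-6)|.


32


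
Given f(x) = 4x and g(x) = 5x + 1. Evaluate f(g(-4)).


g(-4) = -19
f(-19) = -76

-76


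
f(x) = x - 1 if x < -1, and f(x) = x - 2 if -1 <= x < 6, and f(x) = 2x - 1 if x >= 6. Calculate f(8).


8 satisfies x >= 6
f(8) = 15

15


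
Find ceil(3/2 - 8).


3/2 = 1.5
1.5 - 8 = -6.5
ceil(-6.5) = -6

-6


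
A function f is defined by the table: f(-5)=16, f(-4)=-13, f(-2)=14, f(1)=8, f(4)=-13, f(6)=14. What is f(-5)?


Reading from the table at x = -5

16


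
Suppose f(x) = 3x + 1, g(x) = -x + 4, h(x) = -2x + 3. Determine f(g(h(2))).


h(2) = -1
g(-1) = 5
f(5) = 16

16


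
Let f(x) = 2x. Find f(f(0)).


f(0) = 0
f(0) = 0

0


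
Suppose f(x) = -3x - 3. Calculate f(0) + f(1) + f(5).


f(0) = -3
f(1) = -6
f(5) = -18
Sum = -27

-27


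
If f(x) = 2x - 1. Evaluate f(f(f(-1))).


-15


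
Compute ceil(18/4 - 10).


18/4 = 4.5
4.5 - 10 = -5.5
ceil(-5.5) = -5

-5


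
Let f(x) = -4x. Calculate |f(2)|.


f(2) = -8
|-8| = 8

8


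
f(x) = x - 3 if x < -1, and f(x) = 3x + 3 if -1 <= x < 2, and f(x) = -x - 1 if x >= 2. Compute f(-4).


-4 satisfies x < -1
f(-4) = -7

-7


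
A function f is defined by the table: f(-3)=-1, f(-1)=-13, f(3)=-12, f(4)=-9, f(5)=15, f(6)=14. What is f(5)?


15


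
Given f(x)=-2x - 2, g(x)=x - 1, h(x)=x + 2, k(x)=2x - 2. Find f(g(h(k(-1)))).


k(-1) = -4
h(-4) = -2
g(-2) = -3
f(-3) = 4

4


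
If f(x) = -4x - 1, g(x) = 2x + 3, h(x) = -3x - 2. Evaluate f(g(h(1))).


h(1) = -5
g(-5) = -7
f(-7) = 27

27


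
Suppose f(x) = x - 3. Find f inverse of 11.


Solve x - 3 = 11
x = (11 + 3) / 1 = 14

14


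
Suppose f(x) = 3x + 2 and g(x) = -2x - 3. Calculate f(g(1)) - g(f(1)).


0


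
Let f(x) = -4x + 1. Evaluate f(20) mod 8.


f(20) = -79
-79 mod 8 = 1

1


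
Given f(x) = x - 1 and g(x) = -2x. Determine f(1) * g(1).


0


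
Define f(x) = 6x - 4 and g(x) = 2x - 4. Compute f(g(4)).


g(4) = 4
f(4) = 20

20


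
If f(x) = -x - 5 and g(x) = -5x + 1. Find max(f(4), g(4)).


f(4) = -9
g(4) = -19
max = -9

-9


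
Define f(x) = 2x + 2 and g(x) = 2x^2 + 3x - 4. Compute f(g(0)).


g(0) = -4
f(-4) = -6

-6


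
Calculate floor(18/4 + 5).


18/4 = 4.5
4.5 + 5 = 9.5
floor(9.5) = 9

9


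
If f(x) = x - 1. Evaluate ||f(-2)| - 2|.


1


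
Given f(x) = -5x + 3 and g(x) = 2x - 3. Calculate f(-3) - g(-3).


27


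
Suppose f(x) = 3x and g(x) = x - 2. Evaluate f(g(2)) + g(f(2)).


f(g(2)) = 0
g(f(2)) = 4
Sum = 4

4


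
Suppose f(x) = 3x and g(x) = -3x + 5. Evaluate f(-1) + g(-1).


f(-1) = -3
g(-1) = 8
Sum = 5

5


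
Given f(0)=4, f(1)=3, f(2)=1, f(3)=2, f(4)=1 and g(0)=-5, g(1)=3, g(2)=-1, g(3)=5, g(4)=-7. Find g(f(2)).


3


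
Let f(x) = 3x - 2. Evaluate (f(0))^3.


f(0) = -2
(-2)^3 = -8

-8


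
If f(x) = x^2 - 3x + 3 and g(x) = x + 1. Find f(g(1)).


g(1) = 2
f(2) = 1*(2)^2 - 3*(2) + 3 = 1

1


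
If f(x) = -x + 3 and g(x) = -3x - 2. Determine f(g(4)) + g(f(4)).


18


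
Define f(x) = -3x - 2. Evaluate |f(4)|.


f(4) = -14
|-14| = 14

14


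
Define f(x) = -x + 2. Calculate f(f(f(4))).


f(4) = -2
f(-2) = 4
f(4) = -2

-2


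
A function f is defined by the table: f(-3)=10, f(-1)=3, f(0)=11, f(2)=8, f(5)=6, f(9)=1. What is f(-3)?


Reading from the table at x = -3

10


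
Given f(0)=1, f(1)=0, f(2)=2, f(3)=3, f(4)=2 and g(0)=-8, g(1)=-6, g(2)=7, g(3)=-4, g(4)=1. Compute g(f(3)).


f(3) = 3
g(3) = -4

-4


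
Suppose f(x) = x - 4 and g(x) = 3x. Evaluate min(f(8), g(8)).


f(8) = 4
g(8) = 24
min = 4

4


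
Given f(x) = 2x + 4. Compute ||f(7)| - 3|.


f(7) = 18
|18| = 18
|18 - 3| = 15

15


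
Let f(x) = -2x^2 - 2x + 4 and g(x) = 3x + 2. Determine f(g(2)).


g(2) = 8
f(8) = (-2)*(8)^2 - 2*(8) + 4 = -140

-140


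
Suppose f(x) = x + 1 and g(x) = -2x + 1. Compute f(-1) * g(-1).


f(-1) = 0
g(-1) = 3
Product = 0

0


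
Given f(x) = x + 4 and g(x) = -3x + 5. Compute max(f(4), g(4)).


f(4) = 8
g(4) = -7
max = 8

8


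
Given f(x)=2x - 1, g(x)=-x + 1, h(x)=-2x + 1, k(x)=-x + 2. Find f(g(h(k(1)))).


k(1) = 1
h(1) = -1
g(-1) = 2
f(2) = 3

3


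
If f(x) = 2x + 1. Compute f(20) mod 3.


f(20) = 41
41 mod 3 = 2

2


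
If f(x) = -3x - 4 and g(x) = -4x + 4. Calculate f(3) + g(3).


f(3) = -13
g(3) = -8
Sum = -21

-21


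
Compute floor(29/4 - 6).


29/4 = 7.25
7.25 - 6 = 1.25
floor(1.25) = 1

1


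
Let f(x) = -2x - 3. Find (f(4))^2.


f(4) = -11
(-11)^2 = 121

121


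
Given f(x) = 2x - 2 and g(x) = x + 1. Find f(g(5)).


10


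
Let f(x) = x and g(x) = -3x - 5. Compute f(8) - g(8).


f(8) = 8
g(8) = -29
Difference = 37

37


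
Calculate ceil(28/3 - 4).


6


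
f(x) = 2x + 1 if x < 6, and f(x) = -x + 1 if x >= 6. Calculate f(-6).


-6 satisfies x < 6
f(-6) = -11

-11


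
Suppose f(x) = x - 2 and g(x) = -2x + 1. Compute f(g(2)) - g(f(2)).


-6


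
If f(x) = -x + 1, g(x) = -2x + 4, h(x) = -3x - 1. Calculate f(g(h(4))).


-29


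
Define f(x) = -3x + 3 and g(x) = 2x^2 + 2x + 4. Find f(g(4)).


g(4) = 44
f(44) = -129

-129


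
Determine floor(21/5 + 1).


5


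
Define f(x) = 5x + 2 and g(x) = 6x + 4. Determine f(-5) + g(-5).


f(-5) = -23
g(-5) = -26
Sum = -49

-49


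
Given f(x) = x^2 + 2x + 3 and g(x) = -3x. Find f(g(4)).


g(4) = -12
f(-12) = 1*(-12)^2 + 2*(-12) + 3 = 123

123


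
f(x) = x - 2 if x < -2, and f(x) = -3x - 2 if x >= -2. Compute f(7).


-23


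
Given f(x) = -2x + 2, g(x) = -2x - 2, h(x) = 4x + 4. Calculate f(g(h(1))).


38


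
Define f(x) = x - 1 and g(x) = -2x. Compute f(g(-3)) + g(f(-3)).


f(g(-3)) = 5
g(f(-3)) = 8
Sum = 13

13


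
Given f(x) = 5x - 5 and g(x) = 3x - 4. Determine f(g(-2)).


g(-2) = -10
f(-10) = -55

-55


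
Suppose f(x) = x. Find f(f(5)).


f(5) = 5
f(5) = 5

5


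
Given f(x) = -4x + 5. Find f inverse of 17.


Solve -4x + 5 = 17
x = (17 - 5) / (-4) = -3

-3


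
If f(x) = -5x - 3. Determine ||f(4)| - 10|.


13


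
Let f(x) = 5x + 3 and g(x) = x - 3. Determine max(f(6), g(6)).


33


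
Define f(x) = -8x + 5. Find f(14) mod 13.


f(14) = -107
-107 mod 13 = 10

10


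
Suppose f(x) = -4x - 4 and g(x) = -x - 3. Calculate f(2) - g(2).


f(2) = -12
g(2) = -5
Difference = -7

-7


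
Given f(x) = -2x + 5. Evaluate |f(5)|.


f(5) = -5
|-5| = 5

5


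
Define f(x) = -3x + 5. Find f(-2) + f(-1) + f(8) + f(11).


f(-2) = 11
f(-1) = 8
f(8) = -19
f(11) = -28
Sum = -28

-28


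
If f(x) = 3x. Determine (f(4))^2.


f(4) = 12
(12)^2 = 144

144


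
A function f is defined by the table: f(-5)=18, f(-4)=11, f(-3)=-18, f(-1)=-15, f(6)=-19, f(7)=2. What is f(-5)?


Reading from the table at x = -5

18


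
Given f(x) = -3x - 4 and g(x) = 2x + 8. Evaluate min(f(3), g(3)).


-13


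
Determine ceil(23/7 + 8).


23/7 = 3.2857
3.2857 + 8 = 11.2857
ceil(11.2857) = 12

12


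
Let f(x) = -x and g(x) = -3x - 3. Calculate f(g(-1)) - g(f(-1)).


f(g(-1)) = 0
g(f(-1)) = -6
Difference = 6

6


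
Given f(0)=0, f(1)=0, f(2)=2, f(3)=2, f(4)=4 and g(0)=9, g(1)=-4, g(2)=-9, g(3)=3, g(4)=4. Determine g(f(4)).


f(4) = 4
g(4) = 4

4


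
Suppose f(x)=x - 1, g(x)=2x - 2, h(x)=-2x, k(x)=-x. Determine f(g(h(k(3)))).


9


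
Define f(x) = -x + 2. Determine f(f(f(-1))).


3


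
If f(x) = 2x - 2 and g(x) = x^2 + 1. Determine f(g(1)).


g(1) = 2
f(2) = 2

2


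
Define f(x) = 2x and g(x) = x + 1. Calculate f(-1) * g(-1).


f(-1) = -2
g(-1) = 0
Product = 0

0


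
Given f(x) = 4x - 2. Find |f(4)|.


f(4) = 14
|14| = 14

14


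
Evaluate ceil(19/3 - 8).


19/3 = 6.3333
6.3333 - 8 = -1.6667
ceil(-1.6667) = -1

-1


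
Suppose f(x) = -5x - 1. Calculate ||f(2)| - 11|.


f(2) = -11
|-11| = 11
|11 - 11| = 0

0


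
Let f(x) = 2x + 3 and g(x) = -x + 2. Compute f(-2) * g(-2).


f(-2) = -1
g(-2) = 4
Product = -4

-4


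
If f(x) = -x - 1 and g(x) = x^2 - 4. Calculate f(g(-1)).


g(-1) = -3
f(-3) = 2

2


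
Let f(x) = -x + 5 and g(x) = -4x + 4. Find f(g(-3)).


g(-3) = 16
f(16) = -11

-11


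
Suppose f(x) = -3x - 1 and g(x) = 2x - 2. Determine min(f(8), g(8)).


f(8) = -25
g(8) = 14
min = -25

-25


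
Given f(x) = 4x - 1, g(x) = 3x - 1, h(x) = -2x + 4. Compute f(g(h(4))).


h(4) = -4
g(-4) = -13
f(-13) = -53

-53


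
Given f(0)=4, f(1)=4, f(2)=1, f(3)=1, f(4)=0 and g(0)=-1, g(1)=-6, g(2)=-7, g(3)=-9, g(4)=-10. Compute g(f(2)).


f(2) = 1
g(1) = -6

-6


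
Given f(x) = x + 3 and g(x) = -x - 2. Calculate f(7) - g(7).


f(7) = 10
g(7) = -9
Difference = 19

19


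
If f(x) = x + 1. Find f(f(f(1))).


f(1) = 2
f(2) = 3
f(3) = 4

4


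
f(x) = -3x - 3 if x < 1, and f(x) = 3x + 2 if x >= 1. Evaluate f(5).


5 satisfies x >= 1
f(5) = 17

17


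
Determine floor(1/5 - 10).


-10


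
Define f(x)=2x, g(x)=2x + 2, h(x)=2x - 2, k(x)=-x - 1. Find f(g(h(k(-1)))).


k(-1) = 0
h(0) = -2
g(-2) = -2
f(-2) = -4

-4


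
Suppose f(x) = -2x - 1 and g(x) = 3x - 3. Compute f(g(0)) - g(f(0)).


f(g(0)) = 5
g(f(0)) = -6
Difference = 11

11


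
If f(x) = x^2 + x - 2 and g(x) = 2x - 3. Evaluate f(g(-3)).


g(-3) = -9
f(-9) = 1*(-9)^2 + 1*(-9) - 2 = 70

70


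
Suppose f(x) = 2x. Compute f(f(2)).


8


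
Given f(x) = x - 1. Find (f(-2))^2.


f(-2) = -3
(-3)^2 = 9

9


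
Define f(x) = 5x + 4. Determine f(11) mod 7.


f(11) = 59
59 mod 7 = 3

3


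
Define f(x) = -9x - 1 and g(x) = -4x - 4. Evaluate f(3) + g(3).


f(3) = -28
g(3) = -16
Sum = -44

-44


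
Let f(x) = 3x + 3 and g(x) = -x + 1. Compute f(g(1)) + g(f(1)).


f(g(1)) = 3
g(f(1)) = -5
Sum = -2

-2


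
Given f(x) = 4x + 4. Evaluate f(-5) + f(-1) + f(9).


f(-5) = -16
f(-1) = 0
f(9) = 40
Sum = 24

24


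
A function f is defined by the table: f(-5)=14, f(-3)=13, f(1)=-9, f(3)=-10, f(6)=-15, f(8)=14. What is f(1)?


-9


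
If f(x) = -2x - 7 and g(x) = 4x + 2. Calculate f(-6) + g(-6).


-17


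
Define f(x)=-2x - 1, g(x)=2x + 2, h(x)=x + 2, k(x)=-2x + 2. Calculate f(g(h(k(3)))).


k(3) = -4
h(-4) = -2
g(-2) = -2
f(-2) = 3

3


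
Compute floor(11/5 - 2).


11/5 = 2.2
2.2 - 2 = 0.2
floor(0.2) = 0

0


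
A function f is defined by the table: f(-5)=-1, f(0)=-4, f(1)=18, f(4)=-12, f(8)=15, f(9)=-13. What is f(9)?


Reading from the table at x = 9

-13


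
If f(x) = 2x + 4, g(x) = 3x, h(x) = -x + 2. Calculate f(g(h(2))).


4


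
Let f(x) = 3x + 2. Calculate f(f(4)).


f(4) = 14
f(14) = 44

44


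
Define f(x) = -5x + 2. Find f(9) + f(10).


-91


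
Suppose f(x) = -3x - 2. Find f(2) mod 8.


0


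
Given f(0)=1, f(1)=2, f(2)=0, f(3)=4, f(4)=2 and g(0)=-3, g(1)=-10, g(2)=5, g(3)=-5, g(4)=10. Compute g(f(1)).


5


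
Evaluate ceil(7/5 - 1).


7/5 = 1.4
1.4 - 1 = 0.4
ceil(0.4) = 1

1


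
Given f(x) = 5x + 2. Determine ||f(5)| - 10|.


f(5) = 27
|27| = 27
|27 - 10| = 17

17


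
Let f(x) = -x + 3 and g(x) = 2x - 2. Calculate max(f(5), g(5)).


f(5) = -2
g(5) = 8
max = 8

8


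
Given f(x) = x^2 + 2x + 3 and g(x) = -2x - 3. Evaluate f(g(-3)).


g(-3) = 3
f(3) = 1*(3)^2 + 2*(3) + 3 = 18

18


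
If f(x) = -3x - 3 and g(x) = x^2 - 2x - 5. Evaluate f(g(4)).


g(4) = 3
f(3) = -12

-12


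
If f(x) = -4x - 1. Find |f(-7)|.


f(-7) = 27
|27| = 27

27


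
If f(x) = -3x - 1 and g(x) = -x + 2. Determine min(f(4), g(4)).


f(4) = -13
g(4) = -2
min = -13

-13


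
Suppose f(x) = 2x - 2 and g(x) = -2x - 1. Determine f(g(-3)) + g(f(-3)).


23


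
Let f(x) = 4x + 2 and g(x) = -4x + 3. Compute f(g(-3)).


g(-3) = 15
f(15) = 62

62


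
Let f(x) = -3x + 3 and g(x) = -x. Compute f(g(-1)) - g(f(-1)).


f(g(-1)) = 0
g(f(-1)) = -6
Difference = 6

6


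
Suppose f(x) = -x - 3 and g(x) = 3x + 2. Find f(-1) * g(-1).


f(-1) = -2
g(-1) = -1
Product = 2

2


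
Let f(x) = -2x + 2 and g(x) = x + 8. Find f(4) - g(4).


f(4) = -6
g(4) = 12
Difference = -18

-18


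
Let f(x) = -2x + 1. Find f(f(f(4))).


f(4) = -7
f(-7) = 15
f(15) = -29

-29


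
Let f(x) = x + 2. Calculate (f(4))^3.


f(4) = 6
(6)^3 = 216

216


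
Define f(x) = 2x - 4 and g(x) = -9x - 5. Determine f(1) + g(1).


f(1) = -2
g(1) = -14
Sum = -16

-16


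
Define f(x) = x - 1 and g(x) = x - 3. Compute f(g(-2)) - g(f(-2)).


f(g(-2)) = -6
g(f(-2)) = -6
Difference = 0

0


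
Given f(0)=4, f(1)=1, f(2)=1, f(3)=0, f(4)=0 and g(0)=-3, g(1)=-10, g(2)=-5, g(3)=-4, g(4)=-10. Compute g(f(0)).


-10


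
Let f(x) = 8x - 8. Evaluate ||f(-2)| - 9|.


f(-2) = -24
|-24| = 24
|24 - 9| = 15

15


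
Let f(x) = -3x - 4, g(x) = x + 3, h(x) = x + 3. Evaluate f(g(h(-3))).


h(-3) = 0
g(0) = 3
f(3) = -13

-13


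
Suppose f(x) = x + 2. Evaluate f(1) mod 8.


f(1) = 3
3 mod 8 = 3

3


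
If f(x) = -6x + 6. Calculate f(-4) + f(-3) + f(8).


f(-4) = 30
f(-3) = 24
f(8) = -42
Sum = 12

12


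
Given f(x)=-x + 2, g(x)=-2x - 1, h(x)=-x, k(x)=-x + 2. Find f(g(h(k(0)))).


k(0) = 2
h(2) = -2
g(-2) = 3
f(3) = -1

-1


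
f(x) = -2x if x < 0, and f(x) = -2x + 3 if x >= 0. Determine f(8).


8 satisfies x >= 0
f(8) = -13

-13


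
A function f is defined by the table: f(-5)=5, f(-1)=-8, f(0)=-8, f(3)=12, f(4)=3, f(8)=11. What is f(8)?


Reading from the table at x = 8

11


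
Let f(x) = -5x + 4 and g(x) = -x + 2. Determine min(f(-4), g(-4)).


f(-4) = 24
g(-4) = 6
min = 6

6


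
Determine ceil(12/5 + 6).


12/5 = 2.4
2.4 + 6 = 8.4
ceil(8.4) = 9

9


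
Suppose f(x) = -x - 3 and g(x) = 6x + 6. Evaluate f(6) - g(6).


f(6) = -9
g(6) = 42
Difference = -51

-51


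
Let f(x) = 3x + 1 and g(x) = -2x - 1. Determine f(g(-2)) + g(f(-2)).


19


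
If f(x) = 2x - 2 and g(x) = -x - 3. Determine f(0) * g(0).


f(0) = -2
g(0) = -3
Product = 6

6


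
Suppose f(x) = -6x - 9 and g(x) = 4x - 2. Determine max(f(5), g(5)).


18


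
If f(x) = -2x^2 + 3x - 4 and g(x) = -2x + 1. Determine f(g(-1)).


g(-1) = 3
f(3) = (-2)*(3)^2 + 3*(3) - 4 = -13

-13


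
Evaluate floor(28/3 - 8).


1


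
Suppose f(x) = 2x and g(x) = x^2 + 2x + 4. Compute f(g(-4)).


g(-4) = 12
f(12) = 24

24


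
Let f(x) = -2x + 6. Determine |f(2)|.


f(2) = 2
|2| = 2

2


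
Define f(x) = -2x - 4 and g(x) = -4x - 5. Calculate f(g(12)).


g(12) = -53
f(-53) = 102

102


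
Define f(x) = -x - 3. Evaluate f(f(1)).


f(1) = -4
f(-4) = 1

1


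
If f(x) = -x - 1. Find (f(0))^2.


f(0) = -1
(-1)^2 = 1

1


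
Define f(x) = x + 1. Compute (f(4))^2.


f(4) = 5
(5)^2 = 25

25


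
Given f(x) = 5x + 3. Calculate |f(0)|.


f(0) = 3
|3| = 3

3


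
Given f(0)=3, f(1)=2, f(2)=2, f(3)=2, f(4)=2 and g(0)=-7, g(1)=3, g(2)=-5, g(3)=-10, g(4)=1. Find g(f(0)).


f(0) = 3
g(3) = -10

-10


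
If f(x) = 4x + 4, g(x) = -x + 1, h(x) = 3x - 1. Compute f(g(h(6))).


h(6) = 17
g(17) = -16
f(-16) = -60

-60


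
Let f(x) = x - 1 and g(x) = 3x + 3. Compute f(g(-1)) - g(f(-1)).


f(g(-1)) = -1
g(f(-1)) = -3
Difference = 2

2


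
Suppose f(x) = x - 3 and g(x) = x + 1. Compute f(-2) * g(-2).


f(-2) = -5
g(-2) = -1
Product = 5

5


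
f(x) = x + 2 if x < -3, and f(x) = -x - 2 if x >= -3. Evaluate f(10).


10 satisfies x >= -3
f(10) = -12

-12


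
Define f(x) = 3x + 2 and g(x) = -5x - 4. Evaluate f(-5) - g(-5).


f(-5) = -13
g(-5) = 21
Difference = -34

-34


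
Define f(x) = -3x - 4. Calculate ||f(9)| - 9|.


f(9) = -31
|-31| = 31
|31 - 9| = 22

22


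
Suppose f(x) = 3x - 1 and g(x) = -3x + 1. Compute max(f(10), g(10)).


f(10) = 29
g(10) = -29
max = 29

29


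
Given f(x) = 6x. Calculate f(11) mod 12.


6


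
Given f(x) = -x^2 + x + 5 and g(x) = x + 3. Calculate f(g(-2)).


g(-2) = 1
f(1) = (-1)*(1)^2 + 1*(1) + 5 = 5

5


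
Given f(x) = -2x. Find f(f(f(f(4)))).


64


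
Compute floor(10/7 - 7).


-6


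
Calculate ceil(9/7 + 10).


9/7 = 1.2857
1.2857 + 10 = 11.2857
ceil(11.2857) = 12

12
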